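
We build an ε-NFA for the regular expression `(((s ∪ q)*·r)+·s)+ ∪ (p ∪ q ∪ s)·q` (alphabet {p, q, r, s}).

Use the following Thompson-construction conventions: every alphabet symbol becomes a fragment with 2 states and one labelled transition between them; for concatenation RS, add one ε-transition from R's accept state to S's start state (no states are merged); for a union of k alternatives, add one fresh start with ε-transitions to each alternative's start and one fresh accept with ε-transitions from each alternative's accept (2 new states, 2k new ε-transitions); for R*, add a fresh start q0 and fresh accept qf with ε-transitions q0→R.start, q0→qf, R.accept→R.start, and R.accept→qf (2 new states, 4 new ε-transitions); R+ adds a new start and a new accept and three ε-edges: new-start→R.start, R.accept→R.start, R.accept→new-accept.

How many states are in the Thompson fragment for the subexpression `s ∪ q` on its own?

6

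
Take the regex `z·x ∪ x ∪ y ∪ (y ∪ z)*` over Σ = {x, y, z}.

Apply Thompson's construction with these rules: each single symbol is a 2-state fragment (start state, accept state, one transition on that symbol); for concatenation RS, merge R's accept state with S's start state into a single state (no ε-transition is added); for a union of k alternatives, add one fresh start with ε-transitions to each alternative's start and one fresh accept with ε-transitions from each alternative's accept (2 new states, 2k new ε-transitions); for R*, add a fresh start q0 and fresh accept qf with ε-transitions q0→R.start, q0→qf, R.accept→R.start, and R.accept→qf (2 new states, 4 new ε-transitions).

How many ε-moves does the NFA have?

By structural recursion:
Each of the 6 symbol leaves contributes 0 ε-transitions.
  z·x = 0 ε-transitions
  y ∪ z = 4 ε-transitions
  (y ∪ z)* = 8 ε-transitions
  z·x ∪ x ∪ y ∪ (y ∪ z)* = 16 ε-transitions

16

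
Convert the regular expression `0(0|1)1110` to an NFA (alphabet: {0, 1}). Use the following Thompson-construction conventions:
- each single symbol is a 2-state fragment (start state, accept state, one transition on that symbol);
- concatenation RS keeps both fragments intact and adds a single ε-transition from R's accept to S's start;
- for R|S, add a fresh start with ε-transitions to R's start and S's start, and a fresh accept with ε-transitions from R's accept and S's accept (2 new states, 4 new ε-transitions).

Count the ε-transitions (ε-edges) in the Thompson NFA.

Building bottom-up:
Each of the 7 symbol leaves contributes 0 ε-transitions.
  0|1 = 4 ε-transitions
  0(0|1)1110 = 9 ε-transitions

9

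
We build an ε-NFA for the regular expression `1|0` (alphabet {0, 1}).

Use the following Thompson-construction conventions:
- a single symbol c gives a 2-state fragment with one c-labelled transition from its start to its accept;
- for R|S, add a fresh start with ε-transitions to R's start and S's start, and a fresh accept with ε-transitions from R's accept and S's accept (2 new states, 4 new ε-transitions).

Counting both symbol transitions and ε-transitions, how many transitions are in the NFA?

Bottom-up over the parse tree:
Each of the 2 symbol leaves contributes 1 transition (1 symbol, 0 ε).
  1|0 = 6 transitions (2 symbol, 4 ε)

6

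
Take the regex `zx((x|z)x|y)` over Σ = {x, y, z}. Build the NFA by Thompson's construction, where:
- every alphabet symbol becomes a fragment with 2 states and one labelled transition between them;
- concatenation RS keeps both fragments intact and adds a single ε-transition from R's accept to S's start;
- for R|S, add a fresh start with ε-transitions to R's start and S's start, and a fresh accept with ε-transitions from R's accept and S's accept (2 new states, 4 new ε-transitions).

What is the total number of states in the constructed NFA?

16

Recursing over subexpressions:
Each of the 6 symbol leaves contributes a 2-state fragment.
  x|z — 6 states
  (x|z)x — 8 states
  (x|z)x|y — 12 states
  zx((x|z)x|y) — 16 states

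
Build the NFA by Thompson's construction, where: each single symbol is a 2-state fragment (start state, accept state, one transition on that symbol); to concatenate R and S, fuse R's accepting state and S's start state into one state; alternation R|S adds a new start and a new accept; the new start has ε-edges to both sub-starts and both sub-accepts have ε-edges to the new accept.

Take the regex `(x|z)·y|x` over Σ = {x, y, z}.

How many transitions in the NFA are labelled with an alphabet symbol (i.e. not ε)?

Bottom-up over the parse tree:
Each of the 4 symbol leaves contributes exactly 1 symbol transition.
  x|z → 2 symbol transitions
  (x|z)·y → 3 symbol transitions
  (x|z)·y|x → 4 symbol transitions

4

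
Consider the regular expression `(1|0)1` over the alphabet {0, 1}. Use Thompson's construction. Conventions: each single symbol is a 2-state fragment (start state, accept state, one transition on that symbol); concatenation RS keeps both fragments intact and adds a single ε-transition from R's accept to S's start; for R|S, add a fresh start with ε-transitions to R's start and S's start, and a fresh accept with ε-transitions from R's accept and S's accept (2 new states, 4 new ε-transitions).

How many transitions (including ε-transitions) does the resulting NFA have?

Recursing over subexpressions:
Each of the 3 symbol leaves contributes 1 transition (1 symbol, 0 ε).
  1|0 = 6 transitions (2 symbol, 4 ε)
  (1|0)1 = 8 transitions (3 symbol, 5 ε)

8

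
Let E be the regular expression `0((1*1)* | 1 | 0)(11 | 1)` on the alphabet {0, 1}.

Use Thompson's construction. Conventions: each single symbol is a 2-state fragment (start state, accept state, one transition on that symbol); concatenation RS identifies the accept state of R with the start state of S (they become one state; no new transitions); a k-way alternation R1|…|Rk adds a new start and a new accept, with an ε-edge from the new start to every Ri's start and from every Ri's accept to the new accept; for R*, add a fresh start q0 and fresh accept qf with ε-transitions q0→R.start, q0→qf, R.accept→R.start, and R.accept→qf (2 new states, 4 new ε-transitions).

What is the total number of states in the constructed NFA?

20

By structural recursion:
Each of the 8 symbol leaves contributes a 2-state fragment.
  1* — 4 states
  1*1 — 5 states
  (1*1)* — 7 states
  (1*1)* | 1 | 0 — 13 states
  11 — 3 states
  11 | 1 — 7 states
  0((1*1)* | 1 | 0)(11 | 1) — 20 states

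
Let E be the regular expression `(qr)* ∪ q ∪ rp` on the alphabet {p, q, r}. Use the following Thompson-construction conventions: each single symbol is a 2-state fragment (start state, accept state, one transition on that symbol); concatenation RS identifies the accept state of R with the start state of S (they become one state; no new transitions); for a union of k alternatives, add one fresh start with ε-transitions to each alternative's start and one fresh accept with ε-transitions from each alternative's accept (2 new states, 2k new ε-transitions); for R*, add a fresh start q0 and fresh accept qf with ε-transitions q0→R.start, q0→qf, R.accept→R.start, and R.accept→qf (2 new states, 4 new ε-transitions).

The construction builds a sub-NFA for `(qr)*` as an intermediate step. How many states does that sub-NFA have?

5

Fragment for `(qr)*`:
Each of the 2 symbol leaves contributes a 2-state fragment.
  qr — 3 states
  (qr)* — 5 states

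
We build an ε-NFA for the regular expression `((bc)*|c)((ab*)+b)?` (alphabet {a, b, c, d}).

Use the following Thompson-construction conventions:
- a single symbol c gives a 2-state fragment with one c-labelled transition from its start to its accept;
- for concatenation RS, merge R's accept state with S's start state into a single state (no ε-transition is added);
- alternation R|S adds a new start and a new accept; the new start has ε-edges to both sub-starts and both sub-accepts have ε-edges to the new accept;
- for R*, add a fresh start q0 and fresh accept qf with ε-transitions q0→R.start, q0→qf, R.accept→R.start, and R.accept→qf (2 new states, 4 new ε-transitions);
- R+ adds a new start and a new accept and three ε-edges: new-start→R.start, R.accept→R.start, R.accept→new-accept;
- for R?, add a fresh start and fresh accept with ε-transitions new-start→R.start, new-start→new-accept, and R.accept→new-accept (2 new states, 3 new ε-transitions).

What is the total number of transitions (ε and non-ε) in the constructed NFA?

24

Bottom-up over the parse tree:
Each of the 6 symbol leaves contributes 1 transition (1 symbol, 0 ε).
  bc — 2 transitions (2 symbol, 0 ε)
  (bc)* — 6 transitions (2 symbol, 4 ε)
  (bc)*|c — 11 transitions (3 symbol, 8 ε)
  b* — 5 transitions (1 symbol, 4 ε)
  ab* — 6 transitions (2 symbol, 4 ε)
  (ab*)+ — 9 transitions (2 symbol, 7 ε)
  (ab*)+b — 10 transitions (3 symbol, 7 ε)
  ((ab*)+b)? — 13 transitions (3 symbol, 10 ε)
  ((bc)*|c)((ab*)+b)? — 24 transitions (6 symbol, 18 ε)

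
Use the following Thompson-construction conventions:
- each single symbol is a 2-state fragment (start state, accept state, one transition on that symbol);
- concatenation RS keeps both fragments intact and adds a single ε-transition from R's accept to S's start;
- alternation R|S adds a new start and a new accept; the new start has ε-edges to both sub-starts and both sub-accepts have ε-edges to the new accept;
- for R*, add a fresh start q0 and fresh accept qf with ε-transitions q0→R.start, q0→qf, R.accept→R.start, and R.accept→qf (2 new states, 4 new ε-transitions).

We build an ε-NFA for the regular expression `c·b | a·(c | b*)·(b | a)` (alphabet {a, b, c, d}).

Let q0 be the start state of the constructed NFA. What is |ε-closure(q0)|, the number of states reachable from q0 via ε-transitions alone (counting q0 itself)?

Let C(F) = |ε-closure(F.start)| within fragment F, and note whether F accepts ε. Symbol fragments have C = 1 and do not accept ε. Then:
  c·b → |ε-closure| equals the left operand's closure size = 1 (its accept is not ε-reachable, so the closure stops there)
  b* → the star's fresh start ε-reaches both the body's start and the fresh accept: |ε-closure| = 2 + 1 = 3
  c | b* → new start ε-reaches every alternative's start; at least one alternative accepts ε, so the union's new accept is reached too: |ε-closure| = 1 + 1 + 3 + 1 = 6
  b | a → new start ε-reaches every alternative's start; none of them accept ε, so the new accept is not reached: |ε-closure| = 1 + 1 + 1 = 3
  a·(c | b*)·(b | a) → |ε-closure| equals the left operand's closure size = 1 (its accept is not ε-reachable, so the closure stops there)
  c·b | a·(c | b*)·(b | a) → |ε-closure| = 1 + 1 + 1 = 3 (the new accept is not ε-reachable since no branch accepts ε)

3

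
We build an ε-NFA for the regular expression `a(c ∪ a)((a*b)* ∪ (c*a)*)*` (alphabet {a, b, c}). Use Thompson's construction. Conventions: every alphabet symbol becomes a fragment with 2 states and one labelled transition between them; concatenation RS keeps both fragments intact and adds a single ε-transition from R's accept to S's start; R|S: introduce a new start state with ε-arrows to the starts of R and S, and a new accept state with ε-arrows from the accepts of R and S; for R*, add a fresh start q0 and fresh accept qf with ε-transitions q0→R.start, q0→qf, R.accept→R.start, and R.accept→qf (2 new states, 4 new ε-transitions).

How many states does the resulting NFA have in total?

By structural recursion:
Each of the 7 symbol leaves contributes a 2-state fragment.
  c ∪ a = 6 states
  a* = 4 states
  a*b = 6 states
  (a*b)* = 8 states
  c* = 4 states
  c*a = 6 states
  (c*a)* = 8 states
  (a*b)* ∪ (c*a)* = 18 states
  ((a*b)* ∪ (c*a)*)* = 20 states
  a(c ∪ a)((a*b)* ∪ (c*a)*)* = 28 states

28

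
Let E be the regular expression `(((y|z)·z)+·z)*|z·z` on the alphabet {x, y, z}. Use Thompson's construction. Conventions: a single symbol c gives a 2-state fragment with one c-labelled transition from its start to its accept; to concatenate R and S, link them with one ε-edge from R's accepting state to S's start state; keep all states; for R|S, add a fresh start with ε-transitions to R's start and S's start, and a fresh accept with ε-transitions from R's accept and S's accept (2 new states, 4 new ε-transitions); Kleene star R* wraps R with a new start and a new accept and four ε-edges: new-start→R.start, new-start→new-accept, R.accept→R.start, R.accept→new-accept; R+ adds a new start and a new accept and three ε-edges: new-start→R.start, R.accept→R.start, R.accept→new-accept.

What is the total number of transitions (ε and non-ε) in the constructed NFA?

24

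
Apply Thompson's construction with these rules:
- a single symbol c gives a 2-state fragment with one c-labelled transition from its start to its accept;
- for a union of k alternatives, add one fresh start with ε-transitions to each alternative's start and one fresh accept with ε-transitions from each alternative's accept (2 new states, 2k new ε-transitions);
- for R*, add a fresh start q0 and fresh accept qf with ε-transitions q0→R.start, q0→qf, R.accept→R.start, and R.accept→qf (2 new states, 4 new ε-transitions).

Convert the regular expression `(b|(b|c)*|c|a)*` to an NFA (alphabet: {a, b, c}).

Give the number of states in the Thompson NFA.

Building bottom-up:
Each of the 5 symbol leaves contributes a 2-state fragment.
  b|c = 6 states
  (b|c)* = 8 states
  b|(b|c)*|c|a = 16 states
  (b|(b|c)*|c|a)* = 18 states

18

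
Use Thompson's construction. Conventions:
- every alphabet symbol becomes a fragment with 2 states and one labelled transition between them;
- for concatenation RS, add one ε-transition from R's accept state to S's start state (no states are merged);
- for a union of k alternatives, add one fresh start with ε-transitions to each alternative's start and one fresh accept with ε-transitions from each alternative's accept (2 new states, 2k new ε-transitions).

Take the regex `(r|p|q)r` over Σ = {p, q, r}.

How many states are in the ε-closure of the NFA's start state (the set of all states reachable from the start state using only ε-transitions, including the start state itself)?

Compute the ε-closure size of each fragment's start state recursively; a symbol fragment's start has no outgoing ε-edge, so its closure is just itself (size 1).
  r|p|q — C = 1 + 1 + 1 + 1 = 4 (the new accept is not ε-reachable since no branch accepts ε)
  (r|p|q)r — same as the first factor's closure: C = 4

4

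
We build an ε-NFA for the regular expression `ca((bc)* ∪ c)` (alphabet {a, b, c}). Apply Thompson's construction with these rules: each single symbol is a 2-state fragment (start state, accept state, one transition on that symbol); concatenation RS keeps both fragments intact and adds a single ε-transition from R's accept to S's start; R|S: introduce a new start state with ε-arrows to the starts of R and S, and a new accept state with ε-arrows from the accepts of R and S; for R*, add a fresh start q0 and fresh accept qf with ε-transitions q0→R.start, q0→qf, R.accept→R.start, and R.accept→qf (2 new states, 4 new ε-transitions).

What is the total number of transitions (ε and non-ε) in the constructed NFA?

16

Bottom-up over the parse tree:
Each of the 5 symbol leaves contributes 1 transition (1 symbol, 0 ε).
  bc : 3 transitions (2 symbol, 1 ε)
  (bc)* : 7 transitions (2 symbol, 5 ε)
  (bc)* ∪ c : 12 transitions (3 symbol, 9 ε)
  ca((bc)* ∪ c) : 16 transitions (5 symbol, 11 ε)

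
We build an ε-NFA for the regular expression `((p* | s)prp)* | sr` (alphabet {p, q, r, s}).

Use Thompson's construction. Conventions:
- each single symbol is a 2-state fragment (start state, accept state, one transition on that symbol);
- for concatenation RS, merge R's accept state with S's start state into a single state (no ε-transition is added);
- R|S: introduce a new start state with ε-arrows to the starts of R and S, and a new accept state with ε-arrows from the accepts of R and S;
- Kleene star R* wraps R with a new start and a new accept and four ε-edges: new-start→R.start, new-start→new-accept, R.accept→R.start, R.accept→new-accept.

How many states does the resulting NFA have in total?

Per subexpression:
Each of the 7 symbol leaves contributes a 2-state fragment.
  p* → 4 states
  p* | s → 8 states
  (p* | s)prp → 11 states
  ((p* | s)prp)* → 13 states
  sr → 3 states
  ((p* | s)prp)* | sr → 18 states

18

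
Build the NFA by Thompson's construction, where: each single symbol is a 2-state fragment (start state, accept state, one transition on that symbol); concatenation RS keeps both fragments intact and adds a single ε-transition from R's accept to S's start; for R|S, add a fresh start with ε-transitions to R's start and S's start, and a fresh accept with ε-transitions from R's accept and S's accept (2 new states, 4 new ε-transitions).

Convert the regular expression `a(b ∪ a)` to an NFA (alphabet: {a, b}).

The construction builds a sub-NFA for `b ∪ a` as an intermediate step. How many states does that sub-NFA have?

6

Fragment for `b ∪ a`:
Each of the 2 symbol leaves contributes a 2-state fragment.
  b ∪ a : 6 states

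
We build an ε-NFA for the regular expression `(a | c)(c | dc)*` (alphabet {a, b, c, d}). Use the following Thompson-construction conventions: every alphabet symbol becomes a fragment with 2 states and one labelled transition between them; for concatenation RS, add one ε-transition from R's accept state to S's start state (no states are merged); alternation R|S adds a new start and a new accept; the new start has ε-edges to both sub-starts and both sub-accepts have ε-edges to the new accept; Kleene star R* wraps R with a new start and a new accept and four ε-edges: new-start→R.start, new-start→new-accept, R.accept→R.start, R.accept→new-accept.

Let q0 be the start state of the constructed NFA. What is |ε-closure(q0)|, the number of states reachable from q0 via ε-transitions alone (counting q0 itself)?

Let C(F) = |ε-closure(F.start)| within fragment F, and note whether F accepts ε. Symbol fragments have C = 1 and do not accept ε. Then:
  a | c — new start ε-reaches every alternative's start; none of them accept ε, so the new accept is not reached: |closure| = 1 + 1 + 1 = 3
  dc — same as the first factor's closure: |closure| = 1
  c | dc — |closure| = 1 + 1 + 1 = 3 (the new accept is not ε-reachable since no branch accepts ε)
  (c | dc)* — new start has ε-edges to the inner start and to the new accept, so |closure| = 2 + 3 = 5
  (a | c)(c | dc)* — same as the first factor's closure: |closure| = 3

3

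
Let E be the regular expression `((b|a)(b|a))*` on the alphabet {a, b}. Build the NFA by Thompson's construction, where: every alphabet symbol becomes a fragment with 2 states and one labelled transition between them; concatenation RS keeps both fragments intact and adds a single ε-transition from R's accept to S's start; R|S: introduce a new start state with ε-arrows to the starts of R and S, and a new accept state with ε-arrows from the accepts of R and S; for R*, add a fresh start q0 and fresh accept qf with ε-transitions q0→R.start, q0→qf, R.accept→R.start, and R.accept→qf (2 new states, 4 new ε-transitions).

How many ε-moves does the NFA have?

13

Bottom-up over the parse tree:
Each of the 4 symbol leaves contributes 0 ε-transitions.
  b|a = 4 ε-transitions
  b|a = 4 ε-transitions
  (b|a)(b|a) = 9 ε-transitions
  ((b|a)(b|a))* = 13 ε-transitions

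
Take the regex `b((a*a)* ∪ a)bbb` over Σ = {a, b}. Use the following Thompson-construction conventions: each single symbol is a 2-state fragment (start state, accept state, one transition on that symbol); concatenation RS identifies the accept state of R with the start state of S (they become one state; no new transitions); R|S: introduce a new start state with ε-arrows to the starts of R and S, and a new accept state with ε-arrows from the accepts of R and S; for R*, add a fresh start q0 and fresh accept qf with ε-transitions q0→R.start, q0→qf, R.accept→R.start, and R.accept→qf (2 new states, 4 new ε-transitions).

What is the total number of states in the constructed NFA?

15

By structural recursion:
Each of the 7 symbol leaves contributes a 2-state fragment.
  a* — 4 states
  a*a — 5 states
  (a*a)* — 7 states
  (a*a)* ∪ a — 11 states
  b((a*a)* ∪ a)bbb — 15 states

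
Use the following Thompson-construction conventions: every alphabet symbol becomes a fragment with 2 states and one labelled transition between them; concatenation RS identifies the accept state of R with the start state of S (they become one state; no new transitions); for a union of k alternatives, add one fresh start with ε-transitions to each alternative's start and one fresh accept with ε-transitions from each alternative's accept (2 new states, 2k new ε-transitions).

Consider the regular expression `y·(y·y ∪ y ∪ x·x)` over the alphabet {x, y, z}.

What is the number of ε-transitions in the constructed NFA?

6

Recursing over subexpressions:
Each of the 6 symbol leaves contributes 0 ε-transitions.
  y·y → 0 ε-transitions
  x·x → 0 ε-transitions
  y·y ∪ y ∪ x·x → 6 ε-transitions
  y·(y·y ∪ y ∪ x·x) → 6 ε-transitions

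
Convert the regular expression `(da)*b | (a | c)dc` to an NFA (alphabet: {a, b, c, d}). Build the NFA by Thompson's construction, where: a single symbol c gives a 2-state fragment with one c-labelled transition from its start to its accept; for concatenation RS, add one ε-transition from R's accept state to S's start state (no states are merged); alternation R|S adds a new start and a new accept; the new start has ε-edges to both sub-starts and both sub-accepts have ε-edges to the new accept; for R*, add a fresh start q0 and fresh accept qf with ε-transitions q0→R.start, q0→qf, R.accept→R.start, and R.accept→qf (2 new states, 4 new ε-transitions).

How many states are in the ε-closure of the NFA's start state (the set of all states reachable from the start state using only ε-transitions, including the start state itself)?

Let C(F) = |ε-closure(F.start)| within fragment F, and note whether F accepts ε. Symbol fragments have C = 1 and do not accept ε. Then:
  da — |closure| equals the left operand's closure size = 1 (its accept is not ε-reachable, so the closure stops there)
  (da)* — new start has ε-edges to the inner start and to the new accept, so |closure| = 2 + 1 = 3
  (da)*b — the left operand accepts ε, so the closure extends into the next operand (via the concat ε-link); |closure| = 3 + 1 = 4
  a | c — |closure| = 1 + 1 + 1 = 3 (the new accept is not ε-reachable since no branch accepts ε)
  (a | c)dc — same as the first factor's closure: |closure| = 3
  (da)*b | (a | c)dc — new start ε-reaches every alternative's start; none of them accept ε, so the new accept is not reached: |closure| = 1 + 4 + 3 = 8

8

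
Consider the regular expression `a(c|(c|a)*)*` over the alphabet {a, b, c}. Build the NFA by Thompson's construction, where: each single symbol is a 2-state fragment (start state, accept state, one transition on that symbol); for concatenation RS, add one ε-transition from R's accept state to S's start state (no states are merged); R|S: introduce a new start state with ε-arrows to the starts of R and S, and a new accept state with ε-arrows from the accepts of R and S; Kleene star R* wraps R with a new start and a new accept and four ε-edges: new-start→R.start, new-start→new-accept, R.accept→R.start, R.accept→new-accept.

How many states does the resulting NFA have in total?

16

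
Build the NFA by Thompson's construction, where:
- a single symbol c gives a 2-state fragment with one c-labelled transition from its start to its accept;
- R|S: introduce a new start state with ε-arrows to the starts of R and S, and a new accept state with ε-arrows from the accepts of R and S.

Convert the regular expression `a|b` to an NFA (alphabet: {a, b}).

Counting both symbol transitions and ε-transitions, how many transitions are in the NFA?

6

Bottom-up over the parse tree:
Each of the 2 symbol leaves contributes 1 transition (1 symbol, 0 ε).
  a|b — 6 transitions (2 symbol, 4 ε)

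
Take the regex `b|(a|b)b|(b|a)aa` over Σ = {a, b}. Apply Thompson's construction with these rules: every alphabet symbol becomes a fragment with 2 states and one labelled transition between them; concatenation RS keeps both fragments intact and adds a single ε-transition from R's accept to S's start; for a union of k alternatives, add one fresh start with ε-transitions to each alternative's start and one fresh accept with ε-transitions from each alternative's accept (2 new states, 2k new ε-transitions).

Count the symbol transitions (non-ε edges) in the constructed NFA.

8

By structural recursion:
Each of the 8 symbol leaves contributes exactly 1 symbol transition.
  a|b — 2 symbol transitions
  (a|b)b — 3 symbol transitions
  b|a — 2 symbol transitions
  (b|a)aa — 4 symbol transitions
  b|(a|b)b|(b|a)aa — 8 symbol transitions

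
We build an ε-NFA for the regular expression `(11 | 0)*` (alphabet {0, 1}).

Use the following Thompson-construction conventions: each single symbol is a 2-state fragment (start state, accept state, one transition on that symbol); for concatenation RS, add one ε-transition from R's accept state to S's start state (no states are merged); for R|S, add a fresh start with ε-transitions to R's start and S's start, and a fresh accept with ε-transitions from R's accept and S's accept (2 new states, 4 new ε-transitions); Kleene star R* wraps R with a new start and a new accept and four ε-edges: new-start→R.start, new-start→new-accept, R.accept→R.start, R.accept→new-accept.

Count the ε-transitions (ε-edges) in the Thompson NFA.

9

Bottom-up over the parse tree:
Each of the 3 symbol leaves contributes 0 ε-transitions.
  11 → 1 ε-transition
  11 | 0 → 5 ε-transitions
  (11 | 0)* → 9 ε-transitions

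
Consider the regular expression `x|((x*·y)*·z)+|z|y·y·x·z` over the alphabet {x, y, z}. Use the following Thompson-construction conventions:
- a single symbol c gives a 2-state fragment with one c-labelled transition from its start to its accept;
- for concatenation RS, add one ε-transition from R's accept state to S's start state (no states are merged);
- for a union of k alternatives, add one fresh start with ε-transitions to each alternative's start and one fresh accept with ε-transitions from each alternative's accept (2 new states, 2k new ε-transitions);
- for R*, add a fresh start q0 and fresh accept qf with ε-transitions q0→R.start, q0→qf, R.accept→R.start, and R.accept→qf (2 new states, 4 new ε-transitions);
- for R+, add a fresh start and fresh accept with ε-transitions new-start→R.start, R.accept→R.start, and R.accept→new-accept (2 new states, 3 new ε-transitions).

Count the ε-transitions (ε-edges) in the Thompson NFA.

24

Building bottom-up:
Each of the 9 symbol leaves contributes 0 ε-transitions.
  x* : 4 ε-transitions
  x*·y : 5 ε-transitions
  (x*·y)* : 9 ε-transitions
  (x*·y)*·z : 10 ε-transitions
  ((x*·y)*·z)+ : 13 ε-transitions
  y·y·x·z : 3 ε-transitions
  x|((x*·y)*·z)+|z|y·y·x·z : 24 ε-transitions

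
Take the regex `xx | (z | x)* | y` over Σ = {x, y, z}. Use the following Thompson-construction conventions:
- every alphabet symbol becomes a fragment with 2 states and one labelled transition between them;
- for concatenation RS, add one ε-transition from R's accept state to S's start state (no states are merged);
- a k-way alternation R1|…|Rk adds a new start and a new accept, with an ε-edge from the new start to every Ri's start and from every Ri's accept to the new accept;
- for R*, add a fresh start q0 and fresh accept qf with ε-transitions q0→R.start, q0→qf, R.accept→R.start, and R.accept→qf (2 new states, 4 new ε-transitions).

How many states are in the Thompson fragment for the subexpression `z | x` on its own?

6

Fragment for `z | x`:
Each of the 2 symbol leaves contributes a 2-state fragment.
  z | x = 6 states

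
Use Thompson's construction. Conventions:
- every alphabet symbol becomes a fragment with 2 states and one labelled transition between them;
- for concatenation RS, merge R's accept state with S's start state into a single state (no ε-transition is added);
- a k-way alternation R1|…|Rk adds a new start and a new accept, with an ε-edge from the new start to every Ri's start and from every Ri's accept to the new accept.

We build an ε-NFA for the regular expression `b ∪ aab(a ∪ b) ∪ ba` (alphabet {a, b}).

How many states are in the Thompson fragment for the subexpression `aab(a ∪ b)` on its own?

9

Fragment for `aab(a ∪ b)`:
Each of the 5 symbol leaves contributes a 2-state fragment.
  a ∪ b → 6 states
  aab(a ∪ b) → 9 states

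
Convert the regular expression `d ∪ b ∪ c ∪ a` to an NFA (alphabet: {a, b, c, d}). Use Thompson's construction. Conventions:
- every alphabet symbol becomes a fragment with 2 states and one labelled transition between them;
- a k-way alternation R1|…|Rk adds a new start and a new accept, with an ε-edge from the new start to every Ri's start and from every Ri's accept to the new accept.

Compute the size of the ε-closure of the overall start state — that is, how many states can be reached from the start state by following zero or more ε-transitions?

Work bottom-up. For each fragment F, track |ε-closure(F.start)| and whether F's accept lies in that closure (i.e. whether F accepts ε). A single-symbol fragment has closure size 1 and does not accept ε.
  d ∪ b ∪ c ∪ a → new start ε-reaches every alternative's start; none of them accept ε, so the new accept is not reached: C = 1 + 1 + 1 + 1 + 1 = 5

5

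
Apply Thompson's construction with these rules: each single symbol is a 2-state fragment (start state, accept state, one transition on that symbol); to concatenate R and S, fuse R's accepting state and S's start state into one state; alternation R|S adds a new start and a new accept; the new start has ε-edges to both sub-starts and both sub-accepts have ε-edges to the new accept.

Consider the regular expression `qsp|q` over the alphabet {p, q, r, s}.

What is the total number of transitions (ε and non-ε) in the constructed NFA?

Recursing over subexpressions:
Each of the 4 symbol leaves contributes 1 transition (1 symbol, 0 ε).
  qsp → 3 transitions (3 symbol, 0 ε)
  qsp|q → 8 transitions (4 symbol, 4 ε)

8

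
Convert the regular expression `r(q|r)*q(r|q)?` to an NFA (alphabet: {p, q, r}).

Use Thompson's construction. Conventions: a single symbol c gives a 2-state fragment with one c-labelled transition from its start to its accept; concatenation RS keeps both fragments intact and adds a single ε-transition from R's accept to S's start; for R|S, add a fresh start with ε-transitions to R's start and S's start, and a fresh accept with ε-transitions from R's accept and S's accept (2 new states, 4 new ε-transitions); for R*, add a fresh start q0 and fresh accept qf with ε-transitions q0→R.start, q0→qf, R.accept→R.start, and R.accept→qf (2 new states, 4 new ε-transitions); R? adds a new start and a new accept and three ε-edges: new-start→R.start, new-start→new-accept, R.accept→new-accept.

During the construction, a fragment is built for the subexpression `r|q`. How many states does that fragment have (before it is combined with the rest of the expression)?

Fragment for `r|q`:
Each of the 2 symbol leaves contributes a 2-state fragment.
  r|q — 6 states

6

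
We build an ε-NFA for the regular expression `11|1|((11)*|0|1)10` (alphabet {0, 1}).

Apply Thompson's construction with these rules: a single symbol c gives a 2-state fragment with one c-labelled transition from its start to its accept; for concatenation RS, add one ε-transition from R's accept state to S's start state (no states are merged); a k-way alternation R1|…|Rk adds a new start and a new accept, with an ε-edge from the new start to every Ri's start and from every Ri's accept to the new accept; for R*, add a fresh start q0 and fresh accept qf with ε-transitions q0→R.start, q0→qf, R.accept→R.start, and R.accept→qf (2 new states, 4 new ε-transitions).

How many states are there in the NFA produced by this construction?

Recursing over subexpressions:
Each of the 9 symbol leaves contributes a 2-state fragment.
  11 → 4 states
  11 → 4 states
  (11)* → 6 states
  (11)*|0|1 → 12 states
  ((11)*|0|1)10 → 16 states
  11|1|((11)*|0|1)10 → 24 states

24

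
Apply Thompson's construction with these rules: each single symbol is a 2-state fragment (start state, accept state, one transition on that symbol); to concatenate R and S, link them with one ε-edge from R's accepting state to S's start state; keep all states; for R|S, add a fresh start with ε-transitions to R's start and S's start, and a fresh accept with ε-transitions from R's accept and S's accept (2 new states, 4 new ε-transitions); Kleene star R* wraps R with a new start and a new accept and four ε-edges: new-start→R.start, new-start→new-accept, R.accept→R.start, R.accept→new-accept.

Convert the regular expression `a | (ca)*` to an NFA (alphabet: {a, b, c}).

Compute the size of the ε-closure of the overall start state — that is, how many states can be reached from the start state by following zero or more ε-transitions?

Let C(F) = |ε-closure(F.start)| within fragment F, and note whether F accepts ε. Symbol fragments have C = 1 and do not accept ε. Then:
  ca : |closure| equals the left operand's closure size = 1 (its accept is not ε-reachable, so the closure stops there)
  (ca)* : the star's fresh start ε-reaches both the body's start and the fresh accept: |closure| = 2 + 1 = 3
  a | (ca)* : |closure| = 1 (new start) + (1 + 3) + 1 (new accept, since some branch ε-reaches its own accept) = 6

6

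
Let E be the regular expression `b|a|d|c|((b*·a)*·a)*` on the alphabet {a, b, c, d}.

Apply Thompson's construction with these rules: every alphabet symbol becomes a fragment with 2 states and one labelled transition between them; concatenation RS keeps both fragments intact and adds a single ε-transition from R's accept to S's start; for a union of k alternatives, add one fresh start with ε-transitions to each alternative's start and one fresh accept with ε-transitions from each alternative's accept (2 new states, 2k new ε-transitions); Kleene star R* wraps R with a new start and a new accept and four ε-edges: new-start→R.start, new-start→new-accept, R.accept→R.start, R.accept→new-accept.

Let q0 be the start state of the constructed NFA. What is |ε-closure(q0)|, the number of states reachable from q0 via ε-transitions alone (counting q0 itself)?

15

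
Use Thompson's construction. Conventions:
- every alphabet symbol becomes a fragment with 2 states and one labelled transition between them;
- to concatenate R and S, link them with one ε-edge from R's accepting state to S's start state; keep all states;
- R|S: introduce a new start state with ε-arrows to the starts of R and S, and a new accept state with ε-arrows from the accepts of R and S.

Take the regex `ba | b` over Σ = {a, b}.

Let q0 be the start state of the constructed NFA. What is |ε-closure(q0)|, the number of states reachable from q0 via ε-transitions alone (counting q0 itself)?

3

Let C(F) = |ε-closure(F.start)| within fragment F, and note whether F accepts ε. Symbol fragments have C = 1 and do not accept ε. Then:
  ba : |ε-closure| equals the left operand's closure size = 1 (its accept is not ε-reachable, so the closure stops there)
  ba | b : new start ε-reaches every alternative's start; none of them accept ε, so the new accept is not reached: |ε-closure| = 1 + 1 + 1 = 3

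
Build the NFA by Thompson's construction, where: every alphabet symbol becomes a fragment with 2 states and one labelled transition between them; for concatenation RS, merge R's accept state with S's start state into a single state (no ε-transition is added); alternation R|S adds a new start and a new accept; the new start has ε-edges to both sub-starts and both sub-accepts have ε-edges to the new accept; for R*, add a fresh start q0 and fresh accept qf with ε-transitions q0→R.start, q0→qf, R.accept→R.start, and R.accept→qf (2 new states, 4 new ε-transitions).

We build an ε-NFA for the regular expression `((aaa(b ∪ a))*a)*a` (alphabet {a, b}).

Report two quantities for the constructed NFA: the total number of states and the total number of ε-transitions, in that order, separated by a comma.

Per subexpression:
Each of the 7 symbol leaves contributes 2 states and 0 ε-transitions.
  b ∪ a — 6 states, 4 ε-transitions
  aaa(b ∪ a) — 9 states, 4 ε-transitions
  (aaa(b ∪ a))* — 11 states, 8 ε-transitions
  (aaa(b ∪ a))*a — 12 states, 8 ε-transitions
  ((aaa(b ∪ a))*a)* — 14 states, 12 ε-transitions
  ((aaa(b ∪ a))*a)*a — 15 states, 12 ε-transitions

15, 12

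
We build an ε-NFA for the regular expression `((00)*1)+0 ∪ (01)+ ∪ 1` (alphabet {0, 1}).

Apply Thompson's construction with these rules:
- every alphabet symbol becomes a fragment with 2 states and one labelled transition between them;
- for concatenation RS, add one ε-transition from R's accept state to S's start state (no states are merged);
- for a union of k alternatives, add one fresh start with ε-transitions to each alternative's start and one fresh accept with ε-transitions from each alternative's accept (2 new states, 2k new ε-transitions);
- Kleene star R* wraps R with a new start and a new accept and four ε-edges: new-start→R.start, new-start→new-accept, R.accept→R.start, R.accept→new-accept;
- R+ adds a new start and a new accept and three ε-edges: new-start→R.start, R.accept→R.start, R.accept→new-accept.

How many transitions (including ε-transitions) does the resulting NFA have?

Per subexpression:
Each of the 7 symbol leaves contributes 1 transition (1 symbol, 0 ε).
  00 — 3 transitions (2 symbol, 1 ε)
  (00)* — 7 transitions (2 symbol, 5 ε)
  (00)*1 — 9 transitions (3 symbol, 6 ε)
  ((00)*1)+ — 12 transitions (3 symbol, 9 ε)
  ((00)*1)+0 — 14 transitions (4 symbol, 10 ε)
  01 — 3 transitions (2 symbol, 1 ε)
  (01)+ — 6 transitions (2 symbol, 4 ε)
  ((00)*1)+0 ∪ (01)+ ∪ 1 — 27 transitions (7 symbol, 20 ε)

27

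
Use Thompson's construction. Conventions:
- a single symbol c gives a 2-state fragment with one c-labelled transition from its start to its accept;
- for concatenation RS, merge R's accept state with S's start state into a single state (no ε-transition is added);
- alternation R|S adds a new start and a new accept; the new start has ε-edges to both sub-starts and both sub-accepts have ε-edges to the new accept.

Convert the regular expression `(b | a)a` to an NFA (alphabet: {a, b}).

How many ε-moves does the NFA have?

Per subexpression:
Each of the 3 symbol leaves contributes 0 ε-transitions.
  b | a : 4 ε-transitions
  (b | a)a : 4 ε-transitions

4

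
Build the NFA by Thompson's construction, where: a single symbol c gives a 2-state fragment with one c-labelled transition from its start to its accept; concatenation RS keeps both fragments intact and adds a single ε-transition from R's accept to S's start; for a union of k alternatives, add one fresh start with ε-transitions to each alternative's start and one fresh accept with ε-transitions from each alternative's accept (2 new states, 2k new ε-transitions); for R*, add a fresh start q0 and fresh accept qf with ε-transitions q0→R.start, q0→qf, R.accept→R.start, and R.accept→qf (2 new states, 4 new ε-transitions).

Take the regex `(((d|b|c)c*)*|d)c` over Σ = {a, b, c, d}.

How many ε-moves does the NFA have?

Recursing over subexpressions:
Each of the 6 symbol leaves contributes 0 ε-transitions.
  d|b|c = 6 ε-transitions
  c* = 4 ε-transitions
  (d|b|c)c* = 11 ε-transitions
  ((d|b|c)c*)* = 15 ε-transitions
  ((d|b|c)c*)*|d = 19 ε-transitions
  (((d|b|c)c*)*|d)c = 20 ε-transitions

20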